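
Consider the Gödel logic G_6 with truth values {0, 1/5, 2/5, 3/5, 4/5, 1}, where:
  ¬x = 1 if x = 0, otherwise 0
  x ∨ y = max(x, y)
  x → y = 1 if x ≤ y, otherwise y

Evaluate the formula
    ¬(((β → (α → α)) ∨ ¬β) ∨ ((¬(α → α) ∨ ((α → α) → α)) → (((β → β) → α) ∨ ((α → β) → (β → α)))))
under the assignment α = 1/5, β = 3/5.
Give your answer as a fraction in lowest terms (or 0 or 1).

0

α → α = 1/5 → 1/5 = 1
β → (α → α) = 3/5 → 1 = 1
¬β = ¬3/5 = 0
(β → (α → α)) ∨ ¬β = 1 ∨ 0 = 1
α → α = 1/5 → 1/5 = 1
¬(α → α) = ¬1 = 0
α → α = 1/5 → 1/5 = 1
(α → α) → α = 1 → 1/5 = 1/5
¬(α → α) ∨ ((α → α) → α) = 0 ∨ 1/5 = 1/5
β → β = 3/5 → 3/5 = 1
(β → β) → α = 1 → 1/5 = 1/5
α → β = 1/5 → 3/5 = 1
β → α = 3/5 → 1/5 = 1/5
(α → β) → (β → α) = 1 → 1/5 = 1/5
((β → β) → α) ∨ ((α → β) → (β → α)) = 1/5 ∨ 1/5 = 1/5
(¬(α → α) ∨ ((α → α) → α)) → (((β → β) → α) ∨ ((α → β) → (β → α))) = 1/5 → 1/5 = 1
((β → (α → α)) ∨ ¬β) ∨ ((¬(α → α) ∨ ((α → α) → α)) → (((β → β) → α) ∨ ((α → β) → (β → α)))) = 1 ∨ 1 = 1
¬(((β → (α → α)) ∨ ¬β) ∨ ((¬(α → α) ∨ ((α → α) → α)) → (((β → β) → α) ∨ ((α → β) → (β → α))))) = ¬1 = 0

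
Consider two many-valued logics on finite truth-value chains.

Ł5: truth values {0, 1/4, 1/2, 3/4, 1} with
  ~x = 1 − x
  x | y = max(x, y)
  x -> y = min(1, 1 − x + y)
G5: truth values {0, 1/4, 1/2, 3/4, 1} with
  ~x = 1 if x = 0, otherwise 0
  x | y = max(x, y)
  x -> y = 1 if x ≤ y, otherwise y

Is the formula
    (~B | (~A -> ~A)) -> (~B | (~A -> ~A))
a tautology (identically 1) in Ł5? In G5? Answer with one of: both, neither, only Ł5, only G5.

In Ł5: every assignment gives 1 — tautology.
In G5: every assignment gives 1 — tautology.

both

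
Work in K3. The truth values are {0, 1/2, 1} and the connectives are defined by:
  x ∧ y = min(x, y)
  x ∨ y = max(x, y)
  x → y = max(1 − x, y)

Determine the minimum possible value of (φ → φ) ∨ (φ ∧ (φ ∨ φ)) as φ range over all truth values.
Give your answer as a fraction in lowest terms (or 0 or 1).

Take φ = 1/2:
φ → φ = 1/2 → 1/2 = 1/2
φ ∨ φ = 1/2 ∨ 1/2 = 1/2
φ ∧ (φ ∨ φ) = 1/2 ∧ 1/2 = 1/2
(φ → φ) ∨ (φ ∧ (φ ∨ φ)) = 1/2 ∨ 1/2 = 1/2
No assignment yields a value below 1/2, so this is the minimum.

1/2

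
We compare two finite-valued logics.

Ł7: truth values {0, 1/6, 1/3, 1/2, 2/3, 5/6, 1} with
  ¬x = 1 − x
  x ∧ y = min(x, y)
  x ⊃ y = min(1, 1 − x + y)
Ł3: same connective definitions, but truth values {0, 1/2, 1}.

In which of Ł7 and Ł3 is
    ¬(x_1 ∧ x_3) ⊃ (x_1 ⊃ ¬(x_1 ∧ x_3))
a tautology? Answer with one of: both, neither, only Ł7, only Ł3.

In Ł7: every assignment gives 1 — tautology.
In Ł3: every assignment gives 1 — tautology.

both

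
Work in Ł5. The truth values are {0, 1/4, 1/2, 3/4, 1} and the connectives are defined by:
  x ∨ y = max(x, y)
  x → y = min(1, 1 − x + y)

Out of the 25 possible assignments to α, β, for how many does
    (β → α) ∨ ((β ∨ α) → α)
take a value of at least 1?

15

value 1: 15 assignments (counts)
value 3/4: 4 assignments
value 1/2: 3 assignments
value 1/4: 2 assignments
value 0: 1 assignment
So 15 of the 25 assignments meet the threshold.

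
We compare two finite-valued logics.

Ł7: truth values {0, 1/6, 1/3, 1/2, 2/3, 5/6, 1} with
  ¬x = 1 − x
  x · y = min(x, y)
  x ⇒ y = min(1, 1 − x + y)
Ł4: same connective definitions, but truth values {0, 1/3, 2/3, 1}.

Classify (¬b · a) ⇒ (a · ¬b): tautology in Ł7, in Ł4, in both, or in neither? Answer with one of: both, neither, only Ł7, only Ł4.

In Ł7: every assignment gives 1 — tautology.
In Ł4: every assignment gives 1 — tautology.

both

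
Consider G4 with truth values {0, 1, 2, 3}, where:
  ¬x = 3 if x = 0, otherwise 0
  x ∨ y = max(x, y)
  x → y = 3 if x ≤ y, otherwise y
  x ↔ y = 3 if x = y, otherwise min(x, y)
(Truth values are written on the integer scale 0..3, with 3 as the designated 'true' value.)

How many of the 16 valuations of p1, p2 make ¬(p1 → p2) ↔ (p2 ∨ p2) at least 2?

p1 = 0, p2 = 0 ↦ 3  ≥
p1 = 0, p2 = 1 ↦ 0  <
p1 = 0, p2 = 2 ↦ 0  <
p1 = 0, p2 = 3 ↦ 0  <
p1 = 1, p2 = 0 ↦ 0  <
p1 = 1, p2 = 1 ↦ 0  <
p1 = 1, p2 = 2 ↦ 0  <
p1 = 1, p2 = 3 ↦ 0  <
p1 = 2, p2 = 0 ↦ 0  <
p1 = 2, p2 = 1 ↦ 0  <
p1 = 2, p2 = 2 ↦ 0  <
p1 = 2, p2 = 3 ↦ 0  <
p1 = 3, p2 = 0 ↦ 0  <
p1 = 3, p2 = 1 ↦ 0  <
p1 = 3, p2 = 2 ↦ 0  <
p1 = 3, p2 = 3 ↦ 0  <
So 1 of the 16 assignments meets the threshold.

1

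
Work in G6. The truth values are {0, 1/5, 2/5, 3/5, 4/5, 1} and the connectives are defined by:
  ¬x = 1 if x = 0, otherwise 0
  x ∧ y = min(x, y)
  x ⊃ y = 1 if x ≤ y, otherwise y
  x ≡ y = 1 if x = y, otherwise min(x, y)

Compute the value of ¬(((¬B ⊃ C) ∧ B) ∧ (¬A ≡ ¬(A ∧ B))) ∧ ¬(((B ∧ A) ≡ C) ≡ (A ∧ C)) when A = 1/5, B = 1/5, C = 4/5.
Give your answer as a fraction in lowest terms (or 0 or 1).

0

¬B = ¬1/5 = 0
¬B ⊃ C = 0 ⊃ 4/5 = 1
(¬B ⊃ C) ∧ B = 1 ∧ 1/5 = 1/5
¬A = ¬1/5 = 0
A ∧ B = 1/5 ∧ 1/5 = 1/5
¬(A ∧ B) = ¬1/5 = 0
¬A ≡ ¬(A ∧ B) = 0 ≡ 0 = 1
((¬B ⊃ C) ∧ B) ∧ (¬A ≡ ¬(A ∧ B)) = 1/5 ∧ 1 = 1/5
¬(((¬B ⊃ C) ∧ B) ∧ (¬A ≡ ¬(A ∧ B))) = ¬1/5 = 0
B ∧ A = 1/5 ∧ 1/5 = 1/5
(B ∧ A) ≡ C = 1/5 ≡ 4/5 = 1/5
A ∧ C = 1/5 ∧ 4/5 = 1/5
((B ∧ A) ≡ C) ≡ (A ∧ C) = 1/5 ≡ 1/5 = 1
¬(((B ∧ A) ≡ C) ≡ (A ∧ C)) = ¬1 = 0
¬(((¬B ⊃ C) ∧ B) ∧ (¬A ≡ ¬(A ∧ B))) ∧ ¬(((B ∧ A) ≡ C) ≡ (A ∧ C)) = 0 ∧ 0 = 0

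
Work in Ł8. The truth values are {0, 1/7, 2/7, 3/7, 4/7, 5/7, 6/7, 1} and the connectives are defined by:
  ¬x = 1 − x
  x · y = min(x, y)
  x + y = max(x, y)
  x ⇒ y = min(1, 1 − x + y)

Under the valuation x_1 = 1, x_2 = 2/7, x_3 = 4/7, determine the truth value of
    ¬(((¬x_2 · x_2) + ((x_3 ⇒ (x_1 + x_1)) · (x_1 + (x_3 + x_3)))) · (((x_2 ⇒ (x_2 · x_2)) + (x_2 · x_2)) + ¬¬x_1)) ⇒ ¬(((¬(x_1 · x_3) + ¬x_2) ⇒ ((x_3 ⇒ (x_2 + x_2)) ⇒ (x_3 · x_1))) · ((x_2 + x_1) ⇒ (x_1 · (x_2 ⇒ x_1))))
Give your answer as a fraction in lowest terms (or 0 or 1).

¬x_2 = ¬2/7 = 5/7
¬x_2 · x_2 = 5/7 · 2/7 = 2/7
x_1 + x_1 = 1 + 1 = 1
x_3 ⇒ (x_1 + x_1) = 4/7 ⇒ 1 = 1
x_3 + x_3 = 4/7 + 4/7 = 4/7
x_1 + (x_3 + x_3) = 1 + 4/7 = 1
(x_3 ⇒ (x_1 + x_1)) · (x_1 + (x_3 + x_3)) = 1 · 1 = 1
(¬x_2 · x_2) + ((x_3 ⇒ (x_1 + x_1)) · (x_1 + (x_3 + x_3))) = 2/7 + 1 = 1
x_2 · x_2 = 2/7 · 2/7 = 2/7
x_2 ⇒ (x_2 · x_2) = 2/7 ⇒ 2/7 = 1
x_2 · x_2 = 2/7 · 2/7 = 2/7
(x_2 ⇒ (x_2 · x_2)) + (x_2 · x_2) = 1 + 2/7 = 1
¬x_1 = ¬1 = 0
¬¬x_1 = ¬0 = 1
((x_2 ⇒ (x_2 · x_2)) + (x_2 · x_2)) + ¬¬x_1 = 1 + 1 = 1
((¬x_2 · x_2) + ((x_3 ⇒ (x_1 + x_1)) · (x_1 + (x_3 + x_3)))) · (((x_2 ⇒ (x_2 · x_2)) + (x_2 · x_2)) + ¬¬x_1) = 1 · 1 = 1
¬(((¬x_2 · x_2) + ((x_3 ⇒ (x_1 + x_1)) · (x_1 + (x_3 + x_3)))) · (((x_2 ⇒ (x_2 · x_2)) + (x_2 · x_2)) + ¬¬x_1)) = ¬1 = 0
x_1 · x_3 = 1 · 4/7 = 4/7
¬(x_1 · x_3) = ¬4/7 = 3/7
¬x_2 = ¬2/7 = 5/7
¬(x_1 · x_3) + ¬x_2 = 3/7 + 5/7 = 5/7
x_2 + x_2 = 2/7 + 2/7 = 2/7
x_3 ⇒ (x_2 + x_2) = 4/7 ⇒ 2/7 = 5/7
x_3 · x_1 = 4/7 · 1 = 4/7
(x_3 ⇒ (x_2 + x_2)) ⇒ (x_3 · x_1) = 5/7 ⇒ 4/7 = 6/7
(¬(x_1 · x_3) + ¬x_2) ⇒ ((x_3 ⇒ (x_2 + x_2)) ⇒ (x_3 · x_1)) = 5/7 ⇒ 6/7 = 1
x_2 + x_1 = 2/7 + 1 = 1
x_2 ⇒ x_1 = 2/7 ⇒ 1 = 1
x_1 · (x_2 ⇒ x_1) = 1 · 1 = 1
(x_2 + x_1) ⇒ (x_1 · (x_2 ⇒ x_1)) = 1 ⇒ 1 = 1
((¬(x_1 · x_3) + ¬x_2) ⇒ ((x_3 ⇒ (x_2 + x_2)) ⇒ (x_3 · x_1))) · ((x_2 + x_1) ⇒ (x_1 · (x_2 ⇒ x_1))) = 1 · 1 = 1
¬(((¬(x_1 · x_3) + ¬x_2) ⇒ ((x_3 ⇒ (x_2 + x_2)) ⇒ (x_3 · x_1))) · ((x_2 + x_1) ⇒ (x_1 · (x_2 ⇒ x_1)))) = ¬1 = 0
¬(((¬x_2 · x_2) + ((x_3 ⇒ (x_1 + x_1)) · (x_1 + (x_3 + x_3)))) · (((x_2 ⇒ (x_2 · x_2)) + (x_2 · x_2)) + ¬¬x_1)) ⇒ ¬(((¬(x_1 · x_3) + ¬x_2) ⇒ ((x_3 ⇒ (x_2 + x_2)) ⇒ (x_3 · x_1))) · ((x_2 + x_1) ⇒ (x_1 · (x_2 ⇒ x_1)))) = 0 ⇒ 0 = 1

1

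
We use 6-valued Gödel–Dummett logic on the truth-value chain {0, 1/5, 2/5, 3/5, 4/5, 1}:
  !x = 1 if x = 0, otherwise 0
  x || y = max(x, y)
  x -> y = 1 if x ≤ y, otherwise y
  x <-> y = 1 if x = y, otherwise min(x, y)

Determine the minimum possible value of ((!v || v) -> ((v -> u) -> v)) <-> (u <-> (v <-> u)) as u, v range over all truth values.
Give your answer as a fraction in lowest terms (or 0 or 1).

1/5

Take u = 1/5, v = 1/5:
!v = !1/5 = 0
!v || v = 0 || 1/5 = 1/5
v -> u = 1/5 -> 1/5 = 1
(v -> u) -> v = 1 -> 1/5 = 1/5
(!v || v) -> ((v -> u) -> v) = 1/5 -> 1/5 = 1
v <-> u = 1/5 <-> 1/5 = 1
u <-> (v <-> u) = 1/5 <-> 1 = 1/5
((!v || v) -> ((v -> u) -> v)) <-> (u <-> (v <-> u)) = 1 <-> 1/5 = 1/5
No assignment yields a value below 1/5, so this is the minimum.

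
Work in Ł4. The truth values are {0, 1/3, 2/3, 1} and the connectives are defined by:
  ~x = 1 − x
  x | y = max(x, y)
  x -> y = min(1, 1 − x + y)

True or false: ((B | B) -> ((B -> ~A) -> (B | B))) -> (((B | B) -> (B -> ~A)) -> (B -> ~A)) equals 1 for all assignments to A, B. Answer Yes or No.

No

Counterexample: take A = 2/3, B = 2/3.
B | B = 2/3 | 2/3 = 2/3
~A = ~2/3 = 1/3
B -> ~A = 2/3 -> 1/3 = 2/3
(B -> ~A) -> (B | B) = 2/3 -> 2/3 = 1
(B | B) -> ((B -> ~A) -> (B | B)) = 2/3 -> 1 = 1
B | B = 2/3 | 2/3 = 2/3
~A = ~2/3 = 1/3
B -> ~A = 2/3 -> 1/3 = 2/3
(B | B) -> (B -> ~A) = 2/3 -> 2/3 = 1
~A = ~2/3 = 1/3
B -> ~A = 2/3 -> 1/3 = 2/3
((B | B) -> (B -> ~A)) -> (B -> ~A) = 1 -> 2/3 = 2/3
((B | B) -> ((B -> ~A) -> (B | B))) -> (((B | B) -> (B -> ~A)) -> (B -> ~A)) = 1 -> 2/3 = 2/3
This gives 2/3 ≠ 1.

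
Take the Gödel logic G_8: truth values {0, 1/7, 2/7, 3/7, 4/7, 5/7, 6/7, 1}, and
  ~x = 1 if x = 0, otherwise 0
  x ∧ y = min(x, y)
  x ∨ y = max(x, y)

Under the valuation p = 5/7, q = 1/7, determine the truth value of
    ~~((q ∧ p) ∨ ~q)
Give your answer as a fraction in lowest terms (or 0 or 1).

1

q ∧ p = 1/7 ∧ 5/7 = 1/7
~q = ~1/7 = 0
(q ∧ p) ∨ ~q = 1/7 ∨ 0 = 1/7
~((q ∧ p) ∨ ~q) = ~1/7 = 0
~~((q ∧ p) ∨ ~q) = ~0 = 1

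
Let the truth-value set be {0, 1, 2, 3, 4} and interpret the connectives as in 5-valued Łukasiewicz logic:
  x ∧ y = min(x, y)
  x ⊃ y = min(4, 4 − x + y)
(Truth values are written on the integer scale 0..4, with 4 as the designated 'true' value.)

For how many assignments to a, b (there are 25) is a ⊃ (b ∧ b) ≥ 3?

value 4: 15 assignments (counts)
value 3: 4 assignments (counts)
value 2: 3 assignments
value 1: 2 assignments
value 0: 1 assignment
So 19 of the 25 assignments meet the threshold.

19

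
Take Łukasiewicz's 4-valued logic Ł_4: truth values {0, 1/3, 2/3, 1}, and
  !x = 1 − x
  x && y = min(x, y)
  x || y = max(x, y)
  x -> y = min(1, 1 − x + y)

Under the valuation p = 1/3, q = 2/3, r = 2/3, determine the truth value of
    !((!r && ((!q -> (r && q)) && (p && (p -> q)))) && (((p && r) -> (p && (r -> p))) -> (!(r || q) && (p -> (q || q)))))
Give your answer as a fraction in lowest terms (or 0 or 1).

2/3

!r = !2/3 = 1/3
!q = !2/3 = 1/3
r && q = 2/3 && 2/3 = 2/3
!q -> (r && q) = 1/3 -> 2/3 = 1
p -> q = 1/3 -> 2/3 = 1
p && (p -> q) = 1/3 && 1 = 1/3
(!q -> (r && q)) && (p && (p -> q)) = 1 && 1/3 = 1/3
!r && ((!q -> (r && q)) && (p && (p -> q))) = 1/3 && 1/3 = 1/3
p && r = 1/3 && 2/3 = 1/3
r -> p = 2/3 -> 1/3 = 2/3
p && (r -> p) = 1/3 && 2/3 = 1/3
(p && r) -> (p && (r -> p)) = 1/3 -> 1/3 = 1
r || q = 2/3 || 2/3 = 2/3
!(r || q) = !2/3 = 1/3
q || q = 2/3 || 2/3 = 2/3
p -> (q || q) = 1/3 -> 2/3 = 1
!(r || q) && (p -> (q || q)) = 1/3 && 1 = 1/3
((p && r) -> (p && (r -> p))) -> (!(r || q) && (p -> (q || q))) = 1 -> 1/3 = 1/3
(!r && ((!q -> (r && q)) && (p && (p -> q)))) && (((p && r) -> (p && (r -> p))) -> (!(r || q) && (p -> (q || q)))) = 1/3 && 1/3 = 1/3
!((!r && ((!q -> (r && q)) && (p && (p -> q)))) && (((p && r) -> (p && (r -> p))) -> (!(r || q) && (p -> (q || q))))) = !1/3 = 2/3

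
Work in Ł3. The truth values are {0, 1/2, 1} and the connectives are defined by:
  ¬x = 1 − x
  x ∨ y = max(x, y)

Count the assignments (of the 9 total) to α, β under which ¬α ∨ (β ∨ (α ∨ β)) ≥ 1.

7

α = 0, β = 0 ↦ 1  ≥
α = 0, β = 1/2 ↦ 1  ≥
α = 0, β = 1 ↦ 1  ≥
α = 1/2, β = 0 ↦ 1/2  <
α = 1/2, β = 1/2 ↦ 1/2  <
α = 1/2, β = 1 ↦ 1  ≥
α = 1, β = 0 ↦ 1  ≥
α = 1, β = 1/2 ↦ 1  ≥
α = 1, β = 1 ↦ 1  ≥
So 7 of the 9 assignments meet the threshold.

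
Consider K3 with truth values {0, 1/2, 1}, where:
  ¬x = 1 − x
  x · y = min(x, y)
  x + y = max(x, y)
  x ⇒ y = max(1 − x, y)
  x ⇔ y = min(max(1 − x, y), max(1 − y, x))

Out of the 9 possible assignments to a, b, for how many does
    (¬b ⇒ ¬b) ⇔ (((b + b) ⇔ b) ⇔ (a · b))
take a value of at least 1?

a = 0, b = 0 ↦ 0  <
a = 0, b = 1/2 ↦ 1/2  <
a = 0, b = 1 ↦ 0  <
a = 1/2, b = 0 ↦ 0  <
a = 1/2, b = 1/2 ↦ 1/2  <
a = 1/2, b = 1 ↦ 1/2  <
a = 1, b = 0 ↦ 0  <
a = 1, b = 1/2 ↦ 1/2  <
a = 1, b = 1 ↦ 1  ≥
So 1 of the 9 assignments meets the threshold.

1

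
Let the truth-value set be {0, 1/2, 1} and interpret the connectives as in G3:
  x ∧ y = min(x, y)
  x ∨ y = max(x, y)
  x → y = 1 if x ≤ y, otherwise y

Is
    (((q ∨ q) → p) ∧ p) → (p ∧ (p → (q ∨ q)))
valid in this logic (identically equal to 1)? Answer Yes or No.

Counterexample: take p = 1/2, q = 0.
q ∨ q = 0 ∨ 0 = 0
(q ∨ q) → p = 0 → 1/2 = 1
((q ∨ q) → p) ∧ p = 1 ∧ 1/2 = 1/2
q ∨ q = 0 ∨ 0 = 0
p → (q ∨ q) = 1/2 → 0 = 0
p ∧ (p → (q ∨ q)) = 1/2 ∧ 0 = 0
(((q ∨ q) → p) ∧ p) → (p ∧ (p → (q ∨ q))) = 1/2 → 0 = 0
This gives 0 ≠ 1.

No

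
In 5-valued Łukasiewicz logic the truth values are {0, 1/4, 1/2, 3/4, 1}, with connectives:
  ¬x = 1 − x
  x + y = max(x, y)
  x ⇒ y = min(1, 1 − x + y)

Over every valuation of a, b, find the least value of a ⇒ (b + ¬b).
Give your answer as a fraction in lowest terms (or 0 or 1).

1/2

Take a = 1, b = 1/2:
¬b = ¬1/2 = 1/2
b + ¬b = 1/2 + 1/2 = 1/2
a ⇒ (b + ¬b) = 1 ⇒ 1/2 = 1/2
No assignment yields a value below 1/2, so this is the minimum.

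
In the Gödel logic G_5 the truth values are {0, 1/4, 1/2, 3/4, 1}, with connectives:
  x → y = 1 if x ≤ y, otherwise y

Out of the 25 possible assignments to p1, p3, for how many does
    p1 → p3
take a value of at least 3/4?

16

value 1: 15 assignments (counts)
value 3/4: 1 assignment (counts)
value 1/2: 2 assignments
value 1/4: 3 assignments
value 0: 4 assignments
So 16 of the 25 assignments meet the threshold.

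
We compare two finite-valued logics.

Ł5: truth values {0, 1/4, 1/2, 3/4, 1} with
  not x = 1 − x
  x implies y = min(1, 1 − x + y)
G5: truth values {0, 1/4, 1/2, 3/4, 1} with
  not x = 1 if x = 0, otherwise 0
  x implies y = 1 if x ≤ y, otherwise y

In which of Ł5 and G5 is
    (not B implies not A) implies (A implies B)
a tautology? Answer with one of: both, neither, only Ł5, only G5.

only Ł5

In Ł5: every assignment gives 1 — tautology.
In G5: at A = 1/2, B = 1/4 the value is 1/4 — not a tautology.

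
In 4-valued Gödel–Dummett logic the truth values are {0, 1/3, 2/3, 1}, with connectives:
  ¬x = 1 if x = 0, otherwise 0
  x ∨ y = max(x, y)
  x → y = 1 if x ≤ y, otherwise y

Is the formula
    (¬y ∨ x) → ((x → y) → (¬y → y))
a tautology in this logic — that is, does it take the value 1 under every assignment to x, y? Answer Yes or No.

Counterexample: take x = 0, y = 0.
¬y = ¬0 = 1
¬y ∨ x = 1 ∨ 0 = 1
x → y = 0 → 0 = 1
¬y = ¬0 = 1
¬y → y = 1 → 0 = 0
(x → y) → (¬y → y) = 1 → 0 = 0
(¬y ∨ x) → ((x → y) → (¬y → y)) = 1 → 0 = 0
This gives 0 ≠ 1.

No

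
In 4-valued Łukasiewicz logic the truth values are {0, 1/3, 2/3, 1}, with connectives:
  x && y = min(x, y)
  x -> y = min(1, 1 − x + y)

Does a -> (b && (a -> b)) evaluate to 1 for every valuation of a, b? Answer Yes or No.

No

Counterexample: take a = 1/3, b = 0.
a -> b = 1/3 -> 0 = 2/3
b && (a -> b) = 0 && 2/3 = 0
a -> (b && (a -> b)) = 1/3 -> 0 = 2/3
This gives 2/3 ≠ 1.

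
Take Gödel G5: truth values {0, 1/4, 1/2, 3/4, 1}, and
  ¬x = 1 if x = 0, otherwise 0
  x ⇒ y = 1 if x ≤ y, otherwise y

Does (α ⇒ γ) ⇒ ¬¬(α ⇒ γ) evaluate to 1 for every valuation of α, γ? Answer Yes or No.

At α = 1/2, γ = 1/2, for instance:
α ⇒ γ = 1/2 ⇒ 1/2 = 1
¬(α ⇒ γ) = ¬1 = 0
¬¬(α ⇒ γ) = ¬0 = 1
(α ⇒ γ) ⇒ ¬¬(α ⇒ γ) = 1 ⇒ 1 = 1
and checking the remaining 24 assignments likewise gives ≥ 1 in every case.

Yes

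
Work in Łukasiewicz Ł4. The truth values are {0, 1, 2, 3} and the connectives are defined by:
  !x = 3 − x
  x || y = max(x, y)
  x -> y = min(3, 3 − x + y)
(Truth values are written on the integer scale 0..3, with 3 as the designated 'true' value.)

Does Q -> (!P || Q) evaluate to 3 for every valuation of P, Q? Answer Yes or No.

P = 0, Q = 0 ↦ 3
P = 0, Q = 1 ↦ 3
P = 0, Q = 2 ↦ 3
P = 0, Q = 3 ↦ 3
P = 1, Q = 0 ↦ 3
P = 1, Q = 1 ↦ 3
P = 1, Q = 2 ↦ 3
P = 1, Q = 3 ↦ 3
P = 2, Q = 0 ↦ 3
P = 2, Q = 1 ↦ 3
P = 2, Q = 2 ↦ 3
P = 2, Q = 3 ↦ 3
P = 3, Q = 0 ↦ 3
P = 3, Q = 1 ↦ 3
P = 3, Q = 2 ↦ 3
P = 3, Q = 3 ↦ 3
Every assignment gives a value ≥ 3.

Yes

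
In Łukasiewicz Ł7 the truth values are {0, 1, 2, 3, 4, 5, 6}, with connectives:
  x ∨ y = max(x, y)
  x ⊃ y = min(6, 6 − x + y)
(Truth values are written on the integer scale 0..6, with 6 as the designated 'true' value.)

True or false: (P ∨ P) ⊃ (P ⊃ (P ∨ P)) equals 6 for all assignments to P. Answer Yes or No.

Yes

P = 0 ↦ 6
P = 1 ↦ 6
P = 2 ↦ 6
P = 3 ↦ 6
P = 4 ↦ 6
P = 5 ↦ 6
P = 6 ↦ 6
Every assignment gives a value ≥ 6.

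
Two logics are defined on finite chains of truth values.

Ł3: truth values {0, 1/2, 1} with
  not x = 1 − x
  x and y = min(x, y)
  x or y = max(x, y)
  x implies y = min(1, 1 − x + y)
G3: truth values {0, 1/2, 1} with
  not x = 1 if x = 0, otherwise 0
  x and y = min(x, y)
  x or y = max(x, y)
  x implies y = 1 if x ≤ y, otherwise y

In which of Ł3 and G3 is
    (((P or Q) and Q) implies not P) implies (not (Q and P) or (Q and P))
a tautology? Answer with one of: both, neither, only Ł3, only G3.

In Ł3: at P = 1/2, Q = 1/2 the value is 1/2 — not a tautology.
In G3: every assignment gives 1 — tautology.

only G3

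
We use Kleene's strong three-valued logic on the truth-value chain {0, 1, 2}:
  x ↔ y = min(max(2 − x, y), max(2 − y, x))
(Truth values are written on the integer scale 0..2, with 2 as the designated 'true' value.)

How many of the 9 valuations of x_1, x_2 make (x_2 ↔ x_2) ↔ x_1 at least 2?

2

x_1 = 0, x_2 = 0 ↦ 0  <
x_1 = 0, x_2 = 1 ↦ 1  <
x_1 = 0, x_2 = 2 ↦ 0  <
x_1 = 1, x_2 = 0 ↦ 1  <
x_1 = 1, x_2 = 1 ↦ 1  <
x_1 = 1, x_2 = 2 ↦ 1  <
x_1 = 2, x_2 = 0 ↦ 2  ≥
x_1 = 2, x_2 = 1 ↦ 1  <
x_1 = 2, x_2 = 2 ↦ 2  ≥
So 2 of the 9 assignments meet the threshold.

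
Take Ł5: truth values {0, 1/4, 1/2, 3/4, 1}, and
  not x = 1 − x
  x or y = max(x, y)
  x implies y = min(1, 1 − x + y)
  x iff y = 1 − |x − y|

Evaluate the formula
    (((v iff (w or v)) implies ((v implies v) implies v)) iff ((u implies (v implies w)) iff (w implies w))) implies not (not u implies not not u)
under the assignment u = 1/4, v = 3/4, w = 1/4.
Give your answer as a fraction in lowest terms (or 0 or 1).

3/4

w or v = 1/4 or 3/4 = 3/4
v iff (w or v) = 3/4 iff 3/4 = 1
v implies v = 3/4 implies 3/4 = 1
(v implies v) implies v = 1 implies 3/4 = 3/4
(v iff (w or v)) implies ((v implies v) implies v) = 1 implies 3/4 = 3/4
v implies w = 3/4 implies 1/4 = 1/2
u implies (v implies w) = 1/4 implies 1/2 = 1
w implies w = 1/4 implies 1/4 = 1
(u implies (v implies w)) iff (w implies w) = 1 iff 1 = 1
((v iff (w or v)) implies ((v implies v) implies v)) iff ((u implies (v implies w)) iff (w implies w)) = 3/4 iff 1 = 3/4
not u = not 1/4 = 3/4
not u = not 1/4 = 3/4
not not u = not 3/4 = 1/4
not u implies not not u = 3/4 implies 1/4 = 1/2
not (not u implies not not u) = not 1/2 = 1/2
(((v iff (w or v)) implies ((v implies v) implies v)) iff ((u implies (v implies w)) iff (w implies w))) implies not (not u implies not not u) = 3/4 implies 1/2 = 3/4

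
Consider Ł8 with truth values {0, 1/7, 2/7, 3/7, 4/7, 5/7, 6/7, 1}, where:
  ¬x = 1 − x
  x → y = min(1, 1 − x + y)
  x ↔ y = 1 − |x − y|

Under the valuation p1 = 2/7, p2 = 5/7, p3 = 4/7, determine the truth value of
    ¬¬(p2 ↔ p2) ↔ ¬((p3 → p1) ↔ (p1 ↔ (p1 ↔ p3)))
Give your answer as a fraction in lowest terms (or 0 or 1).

p2 ↔ p2 = 5/7 ↔ 5/7 = 1
¬(p2 ↔ p2) = ¬1 = 0
¬¬(p2 ↔ p2) = ¬0 = 1
p3 → p1 = 4/7 → 2/7 = 5/7
p1 ↔ p3 = 2/7 ↔ 4/7 = 5/7
p1 ↔ (p1 ↔ p3) = 2/7 ↔ 5/7 = 4/7
(p3 → p1) ↔ (p1 ↔ (p1 ↔ p3)) = 5/7 ↔ 4/7 = 6/7
¬((p3 → p1) ↔ (p1 ↔ (p1 ↔ p3))) = ¬6/7 = 1/7
¬¬(p2 ↔ p2) ↔ ¬((p3 → p1) ↔ (p1 ↔ (p1 ↔ p3))) = 1 ↔ 1/7 = 1/7

1/7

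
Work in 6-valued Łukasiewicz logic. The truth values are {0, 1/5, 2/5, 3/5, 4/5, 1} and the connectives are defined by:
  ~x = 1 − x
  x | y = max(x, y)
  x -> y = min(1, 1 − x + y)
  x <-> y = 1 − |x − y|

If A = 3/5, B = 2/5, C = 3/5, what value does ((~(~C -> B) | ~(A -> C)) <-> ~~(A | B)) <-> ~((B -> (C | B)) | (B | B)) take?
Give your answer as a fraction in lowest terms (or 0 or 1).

3/5

~C = ~3/5 = 2/5
~C -> B = 2/5 -> 2/5 = 1
~(~C -> B) = ~1 = 0
A -> C = 3/5 -> 3/5 = 1
~(A -> C) = ~1 = 0
~(~C -> B) | ~(A -> C) = 0 | 0 = 0
A | B = 3/5 | 2/5 = 3/5
~(A | B) = ~3/5 = 2/5
~~(A | B) = ~2/5 = 3/5
(~(~C -> B) | ~(A -> C)) <-> ~~(A | B) = 0 <-> 3/5 = 2/5
C | B = 3/5 | 2/5 = 3/5
B -> (C | B) = 2/5 -> 3/5 = 1
B | B = 2/5 | 2/5 = 2/5
(B -> (C | B)) | (B | B) = 1 | 2/5 = 1
~((B -> (C | B)) | (B | B)) = ~1 = 0
((~(~C -> B) | ~(A -> C)) <-> ~~(A | B)) <-> ~((B -> (C | B)) | (B | B)) = 2/5 <-> 0 = 3/5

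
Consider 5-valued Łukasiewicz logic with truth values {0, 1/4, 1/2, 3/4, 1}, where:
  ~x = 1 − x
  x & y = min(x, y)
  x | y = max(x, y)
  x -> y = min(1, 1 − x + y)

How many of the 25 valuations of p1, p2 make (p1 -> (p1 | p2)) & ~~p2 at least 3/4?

value 1: 5 assignments (counts)
value 3/4: 5 assignments (counts)
value 1/2: 5 assignments
value 1/4: 5 assignments
value 0: 5 assignments
So 10 of the 25 assignments meet the threshold.

10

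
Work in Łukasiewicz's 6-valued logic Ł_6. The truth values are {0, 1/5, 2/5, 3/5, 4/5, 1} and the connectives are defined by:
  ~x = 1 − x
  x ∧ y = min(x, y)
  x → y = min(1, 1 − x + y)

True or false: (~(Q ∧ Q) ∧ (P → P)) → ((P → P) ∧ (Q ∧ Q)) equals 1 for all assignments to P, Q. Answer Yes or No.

No

Counterexample: take P = 0, Q = 0.
Q ∧ Q = 0 ∧ 0 = 0
~(Q ∧ Q) = ~0 = 1
P → P = 0 → 0 = 1
~(Q ∧ Q) ∧ (P → P) = 1 ∧ 1 = 1
P → P = 0 → 0 = 1
Q ∧ Q = 0 ∧ 0 = 0
(P → P) ∧ (Q ∧ Q) = 1 ∧ 0 = 0
(~(Q ∧ Q) ∧ (P → P)) → ((P → P) ∧ (Q ∧ Q)) = 1 → 0 = 0
This gives 0 ≠ 1.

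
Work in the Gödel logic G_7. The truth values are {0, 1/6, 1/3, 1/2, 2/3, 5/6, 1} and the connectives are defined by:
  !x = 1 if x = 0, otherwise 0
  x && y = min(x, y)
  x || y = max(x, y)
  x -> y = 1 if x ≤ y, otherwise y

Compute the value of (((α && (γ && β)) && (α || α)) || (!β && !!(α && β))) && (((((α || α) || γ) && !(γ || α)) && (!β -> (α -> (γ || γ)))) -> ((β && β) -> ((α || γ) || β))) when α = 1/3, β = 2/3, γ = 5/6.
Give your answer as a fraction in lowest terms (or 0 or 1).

γ && β = 5/6 && 2/3 = 2/3
α && (γ && β) = 1/3 && 2/3 = 1/3
α || α = 1/3 || 1/3 = 1/3
(α && (γ && β)) && (α || α) = 1/3 && 1/3 = 1/3
!β = !2/3 = 0
α && β = 1/3 && 2/3 = 1/3
!(α && β) = !1/3 = 0
!!(α && β) = !0 = 1
!β && !!(α && β) = 0 && 1 = 0
((α && (γ && β)) && (α || α)) || (!β && !!(α && β)) = 1/3 || 0 = 1/3
α || α = 1/3 || 1/3 = 1/3
(α || α) || γ = 1/3 || 5/6 = 5/6
γ || α = 5/6 || 1/3 = 5/6
!(γ || α) = !5/6 = 0
((α || α) || γ) && !(γ || α) = 5/6 && 0 = 0
!β = !2/3 = 0
γ || γ = 5/6 || 5/6 = 5/6
α -> (γ || γ) = 1/3 -> 5/6 = 1
!β -> (α -> (γ || γ)) = 0 -> 1 = 1
(((α || α) || γ) && !(γ || α)) && (!β -> (α -> (γ || γ))) = 0 && 1 = 0
β && β = 2/3 && 2/3 = 2/3
α || γ = 1/3 || 5/6 = 5/6
(α || γ) || β = 5/6 || 2/3 = 5/6
(β && β) -> ((α || γ) || β) = 2/3 -> 5/6 = 1
((((α || α) || γ) && !(γ || α)) && (!β -> (α -> (γ || γ)))) -> ((β && β) -> ((α || γ) || β)) = 0 -> 1 = 1
(((α && (γ && β)) && (α || α)) || (!β && !!(α && β))) && (((((α || α) || γ) && !(γ || α)) && (!β -> (α -> (γ || γ)))) -> ((β && β) -> ((α || γ) || β))) = 1/3 && 1 = 1/3

1/3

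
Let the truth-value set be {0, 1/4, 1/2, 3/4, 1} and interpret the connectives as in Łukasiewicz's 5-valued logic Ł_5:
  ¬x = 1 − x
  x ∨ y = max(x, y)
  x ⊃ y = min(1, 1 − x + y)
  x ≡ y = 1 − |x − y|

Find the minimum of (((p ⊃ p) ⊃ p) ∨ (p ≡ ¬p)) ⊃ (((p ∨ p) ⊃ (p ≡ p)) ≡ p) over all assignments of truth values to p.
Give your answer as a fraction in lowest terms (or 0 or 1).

Take p = 1/2:
p ⊃ p = 1/2 ⊃ 1/2 = 1
(p ⊃ p) ⊃ p = 1 ⊃ 1/2 = 1/2
¬p = ¬1/2 = 1/2
p ≡ ¬p = 1/2 ≡ 1/2 = 1
((p ⊃ p) ⊃ p) ∨ (p ≡ ¬p) = 1/2 ∨ 1 = 1
p ∨ p = 1/2 ∨ 1/2 = 1/2
p ≡ p = 1/2 ≡ 1/2 = 1
(p ∨ p) ⊃ (p ≡ p) = 1/2 ⊃ 1 = 1
((p ∨ p) ⊃ (p ≡ p)) ≡ p = 1 ≡ 1/2 = 1/2
(((p ⊃ p) ⊃ p) ∨ (p ≡ ¬p)) ⊃ (((p ∨ p) ⊃ (p ≡ p)) ≡ p) = 1 ⊃ 1/2 = 1/2
No assignment yields a value below 1/2, so this is the minimum.

1/2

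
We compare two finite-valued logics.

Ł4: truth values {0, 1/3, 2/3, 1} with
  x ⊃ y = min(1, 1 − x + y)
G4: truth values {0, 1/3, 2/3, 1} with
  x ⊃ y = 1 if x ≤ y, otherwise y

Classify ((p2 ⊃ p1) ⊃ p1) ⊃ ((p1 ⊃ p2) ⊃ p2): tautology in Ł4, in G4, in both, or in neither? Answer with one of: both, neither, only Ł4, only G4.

only Ł4

In Ł4: every assignment gives 1 — tautology.
In G4: at p1 = 0, p2 = 1/3 the value is 1/3 — not a tautology.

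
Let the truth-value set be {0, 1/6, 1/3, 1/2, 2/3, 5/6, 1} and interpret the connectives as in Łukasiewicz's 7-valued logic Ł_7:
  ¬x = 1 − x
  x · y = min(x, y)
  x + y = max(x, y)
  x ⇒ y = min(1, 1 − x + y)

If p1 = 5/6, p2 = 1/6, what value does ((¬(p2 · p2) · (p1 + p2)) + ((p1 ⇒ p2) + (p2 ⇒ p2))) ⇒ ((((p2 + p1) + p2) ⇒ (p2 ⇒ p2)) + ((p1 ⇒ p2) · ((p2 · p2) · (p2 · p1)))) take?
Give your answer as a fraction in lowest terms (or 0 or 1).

1

p2 · p2 = 1/6 · 1/6 = 1/6
¬(p2 · p2) = ¬1/6 = 5/6
p1 + p2 = 5/6 + 1/6 = 5/6
¬(p2 · p2) · (p1 + p2) = 5/6 · 5/6 = 5/6
p1 ⇒ p2 = 5/6 ⇒ 1/6 = 1/3
p2 ⇒ p2 = 1/6 ⇒ 1/6 = 1
(p1 ⇒ p2) + (p2 ⇒ p2) = 1/3 + 1 = 1
(¬(p2 · p2) · (p1 + p2)) + ((p1 ⇒ p2) + (p2 ⇒ p2)) = 5/6 + 1 = 1
p2 + p1 = 1/6 + 5/6 = 5/6
(p2 + p1) + p2 = 5/6 + 1/6 = 5/6
p2 ⇒ p2 = 1/6 ⇒ 1/6 = 1
((p2 + p1) + p2) ⇒ (p2 ⇒ p2) = 5/6 ⇒ 1 = 1
p1 ⇒ p2 = 5/6 ⇒ 1/6 = 1/3
p2 · p2 = 1/6 · 1/6 = 1/6
p2 · p1 = 1/6 · 5/6 = 1/6
(p2 · p2) · (p2 · p1) = 1/6 · 1/6 = 1/6
(p1 ⇒ p2) · ((p2 · p2) · (p2 · p1)) = 1/3 · 1/6 = 1/6
(((p2 + p1) + p2) ⇒ (p2 ⇒ p2)) + ((p1 ⇒ p2) · ((p2 · p2) · (p2 · p1))) = 1 + 1/6 = 1
((¬(p2 · p2) · (p1 + p2)) + ((p1 ⇒ p2) + (p2 ⇒ p2))) ⇒ ((((p2 + p1) + p2) ⇒ (p2 ⇒ p2)) + ((p1 ⇒ p2) · ((p2 · p2) · (p2 · p1)))) = 1 ⇒ 1 = 1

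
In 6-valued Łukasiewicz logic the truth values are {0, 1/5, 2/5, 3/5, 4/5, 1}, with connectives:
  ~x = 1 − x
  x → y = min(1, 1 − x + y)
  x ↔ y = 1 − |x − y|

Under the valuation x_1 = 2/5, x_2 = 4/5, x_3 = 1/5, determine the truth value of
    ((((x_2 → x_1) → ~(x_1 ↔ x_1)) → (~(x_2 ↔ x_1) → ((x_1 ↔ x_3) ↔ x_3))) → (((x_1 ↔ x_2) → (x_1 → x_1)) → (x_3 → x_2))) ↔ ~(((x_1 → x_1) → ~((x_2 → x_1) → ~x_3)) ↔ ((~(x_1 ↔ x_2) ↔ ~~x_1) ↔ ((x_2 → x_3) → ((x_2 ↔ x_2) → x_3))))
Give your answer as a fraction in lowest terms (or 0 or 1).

4/5

x_2 → x_1 = 4/5 → 2/5 = 3/5
x_1 ↔ x_1 = 2/5 ↔ 2/5 = 1
~(x_1 ↔ x_1) = ~1 = 0
(x_2 → x_1) → ~(x_1 ↔ x_1) = 3/5 → 0 = 2/5
x_2 ↔ x_1 = 4/5 ↔ 2/5 = 3/5
~(x_2 ↔ x_1) = ~3/5 = 2/5
x_1 ↔ x_3 = 2/5 ↔ 1/5 = 4/5
(x_1 ↔ x_3) ↔ x_3 = 4/5 ↔ 1/5 = 2/5
~(x_2 ↔ x_1) → ((x_1 ↔ x_3) ↔ x_3) = 2/5 → 2/5 = 1
((x_2 → x_1) → ~(x_1 ↔ x_1)) → (~(x_2 ↔ x_1) → ((x_1 ↔ x_3) ↔ x_3)) = 2/5 → 1 = 1
x_1 ↔ x_2 = 2/5 ↔ 4/5 = 3/5
x_1 → x_1 = 2/5 → 2/5 = 1
(x_1 ↔ x_2) → (x_1 → x_1) = 3/5 → 1 = 1
x_3 → x_2 = 1/5 → 4/5 = 1
((x_1 ↔ x_2) → (x_1 → x_1)) → (x_3 → x_2) = 1 → 1 = 1
(((x_2 → x_1) → ~(x_1 ↔ x_1)) → (~(x_2 ↔ x_1) → ((x_1 ↔ x_3) ↔ x_3))) → (((x_1 ↔ x_2) → (x_1 → x_1)) → (x_3 → x_2)) = 1 → 1 = 1
x_1 → x_1 = 2/5 → 2/5 = 1
x_2 → x_1 = 4/5 → 2/5 = 3/5
~x_3 = ~1/5 = 4/5
(x_2 → x_1) → ~x_3 = 3/5 → 4/5 = 1
~((x_2 → x_1) → ~x_3) = ~1 = 0
(x_1 → x_1) → ~((x_2 → x_1) → ~x_3) = 1 → 0 = 0
x_1 ↔ x_2 = 2/5 ↔ 4/5 = 3/5
~(x_1 ↔ x_2) = ~3/5 = 2/5
~x_1 = ~2/5 = 3/5
~~x_1 = ~3/5 = 2/5
~(x_1 ↔ x_2) ↔ ~~x_1 = 2/5 ↔ 2/5 = 1
x_2 → x_3 = 4/5 → 1/5 = 2/5
x_2 ↔ x_2 = 4/5 ↔ 4/5 = 1
(x_2 ↔ x_2) → x_3 = 1 → 1/5 = 1/5
(x_2 → x_3) → ((x_2 ↔ x_2) → x_3) = 2/5 → 1/5 = 4/5
(~(x_1 ↔ x_2) ↔ ~~x_1) ↔ ((x_2 → x_3) → ((x_2 ↔ x_2) → x_3)) = 1 ↔ 4/5 = 4/5
((x_1 → x_1) → ~((x_2 → x_1) → ~x_3)) ↔ ((~(x_1 ↔ x_2) ↔ ~~x_1) ↔ ((x_2 → x_3) → ((x_2 ↔ x_2) → x_3))) = 0 ↔ 4/5 = 1/5
~(((x_1 → x_1) → ~((x_2 → x_1) → ~x_3)) ↔ ((~(x_1 ↔ x_2) ↔ ~~x_1) ↔ ((x_2 → x_3) → ((x_2 ↔ x_2) → x_3)))) = ~1/5 = 4/5
((((x_2 → x_1) → ~(x_1 ↔ x_1)) → (~(x_2 ↔ x_1) → ((x_1 ↔ x_3) ↔ x_3))) → (((x_1 ↔ x_2) → (x_1 → x_1)) → (x_3 → x_2))) ↔ ~(((x_1 → x_1) → ~((x_2 → x_1) → ~x_3)) ↔ ((~(x_1 ↔ x_2) ↔ ~~x_1) ↔ ((x_2 → x_3) → ((x_2 ↔ x_2) → x_3)))) = 1 ↔ 4/5 = 4/5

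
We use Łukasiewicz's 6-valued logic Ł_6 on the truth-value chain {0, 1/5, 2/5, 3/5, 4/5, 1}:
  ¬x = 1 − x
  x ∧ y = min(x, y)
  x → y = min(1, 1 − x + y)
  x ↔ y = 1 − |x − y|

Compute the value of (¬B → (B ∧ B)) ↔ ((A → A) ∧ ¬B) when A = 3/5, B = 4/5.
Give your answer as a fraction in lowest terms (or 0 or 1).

¬B = ¬4/5 = 1/5
B ∧ B = 4/5 ∧ 4/5 = 4/5
¬B → (B ∧ B) = 1/5 → 4/5 = 1
A → A = 3/5 → 3/5 = 1
¬B = ¬4/5 = 1/5
(A → A) ∧ ¬B = 1 ∧ 1/5 = 1/5
(¬B → (B ∧ B)) ↔ ((A → A) ∧ ¬B) = 1 ↔ 1/5 = 1/5

1/5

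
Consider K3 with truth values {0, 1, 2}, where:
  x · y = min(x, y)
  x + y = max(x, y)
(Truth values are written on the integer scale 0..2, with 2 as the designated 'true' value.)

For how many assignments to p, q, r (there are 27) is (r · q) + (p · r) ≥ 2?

value 2: 5 assignments (counts)
value 1: 11 assignments
value 0: 11 assignments
So 5 of the 27 assignments meet the threshold.

5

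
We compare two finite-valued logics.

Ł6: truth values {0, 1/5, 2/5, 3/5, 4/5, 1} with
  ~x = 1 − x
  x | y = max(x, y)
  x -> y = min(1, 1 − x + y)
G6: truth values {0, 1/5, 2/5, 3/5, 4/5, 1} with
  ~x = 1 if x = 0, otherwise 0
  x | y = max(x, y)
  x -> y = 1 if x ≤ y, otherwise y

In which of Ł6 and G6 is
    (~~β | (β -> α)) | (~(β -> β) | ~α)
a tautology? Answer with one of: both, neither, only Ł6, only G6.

In Ł6: at α = 1/5, β = 2/5 the value is 4/5 — not a tautology.
In G6: every assignment gives 1 — tautology.

only G6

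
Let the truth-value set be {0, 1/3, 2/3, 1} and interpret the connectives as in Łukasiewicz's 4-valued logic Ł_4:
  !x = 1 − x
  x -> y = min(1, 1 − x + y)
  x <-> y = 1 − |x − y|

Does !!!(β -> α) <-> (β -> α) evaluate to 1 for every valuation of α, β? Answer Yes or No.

Counterexample: take α = 0, β = 0.
β -> α = 0 -> 0 = 1
!(β -> α) = !1 = 0
!!(β -> α) = !0 = 1
!!!(β -> α) = !1 = 0
β -> α = 0 -> 0 = 1
!!!(β -> α) <-> (β -> α) = 0 <-> 1 = 0
This gives 0 ≠ 1.

No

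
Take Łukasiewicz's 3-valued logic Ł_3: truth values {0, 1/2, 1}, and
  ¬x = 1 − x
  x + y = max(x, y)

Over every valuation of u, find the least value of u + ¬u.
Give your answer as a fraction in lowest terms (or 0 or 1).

1/2

Take u = 1/2:
¬u = ¬1/2 = 1/2
u + ¬u = 1/2 + 1/2 = 1/2
No assignment yields a value below 1/2, so this is the minimum.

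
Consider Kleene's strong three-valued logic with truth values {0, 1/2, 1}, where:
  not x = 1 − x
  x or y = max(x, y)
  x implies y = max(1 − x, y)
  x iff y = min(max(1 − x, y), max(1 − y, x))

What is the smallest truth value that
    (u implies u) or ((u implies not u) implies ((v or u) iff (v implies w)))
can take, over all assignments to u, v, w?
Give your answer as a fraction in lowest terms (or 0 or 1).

1/2

Take u = 1/2, v = 0, w = 0:
u implies u = 1/2 implies 1/2 = 1/2
not u = not 1/2 = 1/2
u implies not u = 1/2 implies 1/2 = 1/2
v or u = 0 or 1/2 = 1/2
v implies w = 0 implies 0 = 1
(v or u) iff (v implies w) = 1/2 iff 1 = 1/2
(u implies not u) implies ((v or u) iff (v implies w)) = 1/2 implies 1/2 = 1/2
(u implies u) or ((u implies not u) implies ((v or u) iff (v implies w))) = 1/2 or 1/2 = 1/2
No assignment yields a value below 1/2, so this is the minimum.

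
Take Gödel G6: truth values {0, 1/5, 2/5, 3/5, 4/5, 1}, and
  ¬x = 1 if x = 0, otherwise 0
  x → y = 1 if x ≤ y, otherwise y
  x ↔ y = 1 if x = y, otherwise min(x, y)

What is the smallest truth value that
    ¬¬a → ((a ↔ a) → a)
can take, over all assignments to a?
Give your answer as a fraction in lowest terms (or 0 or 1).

1/5

Take a = 1/5:
¬a = ¬1/5 = 0
¬¬a = ¬0 = 1
a ↔ a = 1/5 ↔ 1/5 = 1
(a ↔ a) → a = 1 → 1/5 = 1/5
¬¬a → ((a ↔ a) → a) = 1 → 1/5 = 1/5
No assignment yields a value below 1/5, so this is the minimum.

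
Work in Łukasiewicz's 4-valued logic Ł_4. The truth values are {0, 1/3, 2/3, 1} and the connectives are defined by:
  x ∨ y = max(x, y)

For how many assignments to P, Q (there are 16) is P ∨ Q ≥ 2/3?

12

P = 0, Q = 0 ↦ 0  <
P = 0, Q = 1/3 ↦ 1/3  <
P = 0, Q = 2/3 ↦ 2/3  ≥
P = 0, Q = 1 ↦ 1  ≥
P = 1/3, Q = 0 ↦ 1/3  <
P = 1/3, Q = 1/3 ↦ 1/3  <
P = 1/3, Q = 2/3 ↦ 2/3  ≥
P = 1/3, Q = 1 ↦ 1  ≥
P = 2/3, Q = 0 ↦ 2/3  ≥
P = 2/3, Q = 1/3 ↦ 2/3  ≥
P = 2/3, Q = 2/3 ↦ 2/3  ≥
P = 2/3, Q = 1 ↦ 1  ≥
P = 1, Q = 0 ↦ 1  ≥
P = 1, Q = 1/3 ↦ 1  ≥
P = 1, Q = 2/3 ↦ 1  ≥
P = 1, Q = 1 ↦ 1  ≥
So 12 of the 16 assignments meet the threshold.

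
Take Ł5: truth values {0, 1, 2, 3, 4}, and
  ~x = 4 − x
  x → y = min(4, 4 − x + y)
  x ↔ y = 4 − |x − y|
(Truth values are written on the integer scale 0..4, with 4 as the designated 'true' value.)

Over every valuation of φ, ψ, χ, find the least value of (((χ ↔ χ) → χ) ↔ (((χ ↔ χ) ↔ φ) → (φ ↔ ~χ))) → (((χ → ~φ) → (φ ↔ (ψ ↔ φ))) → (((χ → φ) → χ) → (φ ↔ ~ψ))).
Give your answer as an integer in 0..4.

Take φ = 1, ψ = 0, χ = 4:
χ ↔ χ = 4 ↔ 4 = 4
(χ ↔ χ) → χ = 4 → 4 = 4
χ ↔ χ = 4 ↔ 4 = 4
(χ ↔ χ) ↔ φ = 4 ↔ 1 = 1
~χ = ~4 = 0
φ ↔ ~χ = 1 ↔ 0 = 3
((χ ↔ χ) ↔ φ) → (φ ↔ ~χ) = 1 → 3 = 4
((χ ↔ χ) → χ) ↔ (((χ ↔ χ) ↔ φ) → (φ ↔ ~χ)) = 4 ↔ 4 = 4
~φ = ~1 = 3
χ → ~φ = 4 → 3 = 3
ψ ↔ φ = 0 ↔ 1 = 3
φ ↔ (ψ ↔ φ) = 1 ↔ 3 = 2
(χ → ~φ) → (φ ↔ (ψ ↔ φ)) = 3 → 2 = 3
χ → φ = 4 → 1 = 1
(χ → φ) → χ = 1 → 4 = 4
~ψ = ~0 = 4
φ ↔ ~ψ = 1 ↔ 4 = 1
((χ → φ) → χ) → (φ ↔ ~ψ) = 4 → 1 = 1
((χ → ~φ) → (φ ↔ (ψ ↔ φ))) → (((χ → φ) → χ) → (φ ↔ ~ψ)) = 3 → 1 = 2
(((χ ↔ χ) → χ) ↔ (((χ ↔ χ) ↔ φ) → (φ ↔ ~χ))) → (((χ → ~φ) → (φ ↔ (ψ ↔ φ))) → (((χ → φ) → χ) → (φ ↔ ~ψ))) = 4 → 2 = 2
No assignment yields a value below 2, so this is the minimum.

2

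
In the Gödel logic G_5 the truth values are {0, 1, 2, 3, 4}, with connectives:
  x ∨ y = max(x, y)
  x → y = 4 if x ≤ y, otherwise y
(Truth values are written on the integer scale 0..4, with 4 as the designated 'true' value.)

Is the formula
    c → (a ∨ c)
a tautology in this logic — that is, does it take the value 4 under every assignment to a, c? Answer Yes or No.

Yes

At a = 4, c = 2, for instance:
a ∨ c = 4 ∨ 2 = 4
c → (a ∨ c) = 2 → 4 = 4
and checking the remaining 24 assignments likewise gives ≥ 4 in every case.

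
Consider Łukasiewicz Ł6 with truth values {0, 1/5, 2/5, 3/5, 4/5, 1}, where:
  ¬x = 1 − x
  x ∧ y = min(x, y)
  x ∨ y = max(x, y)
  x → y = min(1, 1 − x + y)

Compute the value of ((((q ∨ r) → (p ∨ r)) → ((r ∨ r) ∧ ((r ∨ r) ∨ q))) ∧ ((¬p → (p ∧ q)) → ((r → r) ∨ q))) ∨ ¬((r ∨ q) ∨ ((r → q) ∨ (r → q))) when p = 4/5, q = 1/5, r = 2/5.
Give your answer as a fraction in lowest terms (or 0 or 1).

q ∨ r = 1/5 ∨ 2/5 = 2/5
p ∨ r = 4/5 ∨ 2/5 = 4/5
(q ∨ r) → (p ∨ r) = 2/5 → 4/5 = 1
r ∨ r = 2/5 ∨ 2/5 = 2/5
r ∨ r = 2/5 ∨ 2/5 = 2/5
(r ∨ r) ∨ q = 2/5 ∨ 1/5 = 2/5
(r ∨ r) ∧ ((r ∨ r) ∨ q) = 2/5 ∧ 2/5 = 2/5
((q ∨ r) → (p ∨ r)) → ((r ∨ r) ∧ ((r ∨ r) ∨ q)) = 1 → 2/5 = 2/5
¬p = ¬4/5 = 1/5
p ∧ q = 4/5 ∧ 1/5 = 1/5
¬p → (p ∧ q) = 1/5 → 1/5 = 1
r → r = 2/5 → 2/5 = 1
(r → r) ∨ q = 1 ∨ 1/5 = 1
(¬p → (p ∧ q)) → ((r → r) ∨ q) = 1 → 1 = 1
(((q ∨ r) → (p ∨ r)) → ((r ∨ r) ∧ ((r ∨ r) ∨ q))) ∧ ((¬p → (p ∧ q)) → ((r → r) ∨ q)) = 2/5 ∧ 1 = 2/5
r ∨ q = 2/5 ∨ 1/5 = 2/5
r → q = 2/5 → 1/5 = 4/5
r → q = 2/5 → 1/5 = 4/5
(r → q) ∨ (r → q) = 4/5 ∨ 4/5 = 4/5
(r ∨ q) ∨ ((r → q) ∨ (r → q)) = 2/5 ∨ 4/5 = 4/5
¬((r ∨ q) ∨ ((r → q) ∨ (r → q))) = ¬4/5 = 1/5
((((q ∨ r) → (p ∨ r)) → ((r ∨ r) ∧ ((r ∨ r) ∨ q))) ∧ ((¬p → (p ∧ q)) → ((r → r) ∨ q))) ∨ ¬((r ∨ q) ∨ ((r → q) ∨ (r → q))) = 2/5 ∨ 1/5 = 2/5

2/5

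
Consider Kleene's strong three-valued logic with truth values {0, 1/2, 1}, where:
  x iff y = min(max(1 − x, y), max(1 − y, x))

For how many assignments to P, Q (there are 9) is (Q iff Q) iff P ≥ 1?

2

P = 0, Q = 0 ↦ 0  <
P = 0, Q = 1/2 ↦ 1/2  <
P = 0, Q = 1 ↦ 0  <
P = 1/2, Q = 0 ↦ 1/2  <
P = 1/2, Q = 1/2 ↦ 1/2  <
P = 1/2, Q = 1 ↦ 1/2  <
P = 1, Q = 0 ↦ 1  ≥
P = 1, Q = 1/2 ↦ 1/2  <
P = 1, Q = 1 ↦ 1  ≥
So 2 of the 9 assignments meet the threshold.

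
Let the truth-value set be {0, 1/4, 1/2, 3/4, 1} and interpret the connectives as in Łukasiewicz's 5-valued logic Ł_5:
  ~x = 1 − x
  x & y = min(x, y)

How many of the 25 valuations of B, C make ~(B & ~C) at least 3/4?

16

value 1: 9 assignments (counts)
value 3/4: 7 assignments (counts)
value 1/2: 5 assignments
value 1/4: 3 assignments
value 0: 1 assignment
So 16 of the 25 assignments meet the threshold.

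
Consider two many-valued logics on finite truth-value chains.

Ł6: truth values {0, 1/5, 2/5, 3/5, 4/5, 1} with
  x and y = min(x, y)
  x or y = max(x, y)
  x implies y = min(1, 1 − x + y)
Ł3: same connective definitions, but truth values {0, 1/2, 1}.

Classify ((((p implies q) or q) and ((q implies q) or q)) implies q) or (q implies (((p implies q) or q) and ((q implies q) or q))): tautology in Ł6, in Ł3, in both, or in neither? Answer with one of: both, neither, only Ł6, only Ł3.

In Ł6: every assignment gives 1 — tautology.
In Ł3: every assignment gives 1 — tautology.

both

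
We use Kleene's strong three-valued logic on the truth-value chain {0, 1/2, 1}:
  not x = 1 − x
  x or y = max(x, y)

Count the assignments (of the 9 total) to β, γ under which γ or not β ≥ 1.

β = 0, γ = 0 ↦ 1  ≥
β = 0, γ = 1/2 ↦ 1  ≥
β = 0, γ = 1 ↦ 1  ≥
β = 1/2, γ = 0 ↦ 1/2  <
β = 1/2, γ = 1/2 ↦ 1/2  <
β = 1/2, γ = 1 ↦ 1  ≥
β = 1, γ = 0 ↦ 0  <
β = 1, γ = 1/2 ↦ 1/2  <
β = 1, γ = 1 ↦ 1  ≥
So 5 of the 9 assignments meet the threshold.

5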